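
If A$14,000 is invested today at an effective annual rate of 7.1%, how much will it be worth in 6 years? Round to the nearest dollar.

A$21,128

FV = 14,000 × (1 + 0.071)^6 = 21,128.3149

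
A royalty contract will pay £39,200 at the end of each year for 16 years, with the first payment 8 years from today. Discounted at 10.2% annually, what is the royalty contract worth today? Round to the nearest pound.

£153,559

PV at t=7 (ordinary 16-year annuity): 39200 × a(16|0.102) = 39200 × 7.731423 = 303,071.7673
PV₀ = 303,071.7673 / (1+0.102)^7 = 303,071.7673 / 1.973655 = 153,558.6622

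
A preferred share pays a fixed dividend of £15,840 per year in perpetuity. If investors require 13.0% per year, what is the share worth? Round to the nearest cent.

PV = C/r = 15840/0.13 = 121,846.1538

£121,846.15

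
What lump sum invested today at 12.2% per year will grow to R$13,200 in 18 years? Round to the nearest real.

R$1,662

PV = 13,200 / (1 + 0.122)^18 = 13,200 / 7.940931 = 1,662.2736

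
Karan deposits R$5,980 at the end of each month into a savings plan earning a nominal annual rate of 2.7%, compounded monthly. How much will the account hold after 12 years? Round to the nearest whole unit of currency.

R$1,015,654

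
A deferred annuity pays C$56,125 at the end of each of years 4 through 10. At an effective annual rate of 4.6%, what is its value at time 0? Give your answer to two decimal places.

C$287,930.67

Value one period before first payment (t=3): 56125 × [1 − (1+0.046)^(−7)] / 0.046 = 56125 × 5.871197 = 329,520.9180
Discount back 3 years: 329,520.9180 × (1+0.046)^(−3) = 329,520.9180 × 0.873786 = 287,930.6749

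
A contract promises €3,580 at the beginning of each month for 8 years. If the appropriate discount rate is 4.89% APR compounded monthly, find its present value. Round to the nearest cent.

€285,112.47

i = 0.0489/12 = 0.004075 per month; n = 8·12 = 96.
PV = 3580 × [1 − (1+0.004075)^(−96)] / 0.004075 × (1+i) = 3580 × 79.640356 = 285,112.4728
(annuity-due: payments at period start, so ×(1+i).)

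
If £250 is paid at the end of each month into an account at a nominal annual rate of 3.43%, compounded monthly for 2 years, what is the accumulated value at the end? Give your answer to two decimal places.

£6,201.42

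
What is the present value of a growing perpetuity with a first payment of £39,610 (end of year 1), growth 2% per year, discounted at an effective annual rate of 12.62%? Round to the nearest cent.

£372,975.52

PV = PMT / (i − g) = 39610 / (0.1262 − 0.02) = 39610 / 0.106200 = 372,975.5179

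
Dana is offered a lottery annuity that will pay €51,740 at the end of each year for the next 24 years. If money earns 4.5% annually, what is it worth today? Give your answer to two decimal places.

PV = 51740 × [1 − (1+0.045)^(−24)] / 0.045 = 51740 × 14.495478 = 749,996.0507

€749,996.05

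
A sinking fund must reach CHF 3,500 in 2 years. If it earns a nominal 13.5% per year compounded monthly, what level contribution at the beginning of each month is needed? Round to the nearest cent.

i = 0.135/12 = 0.01125 per month; n = 2·12 = 24.
FV-annuity factor × (1+i) = 27.684989; PMT = 3500 / 27.684989 = 126.4223

CHF 126.42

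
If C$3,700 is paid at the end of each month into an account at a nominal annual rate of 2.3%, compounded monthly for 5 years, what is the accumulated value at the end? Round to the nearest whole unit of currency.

C$235,030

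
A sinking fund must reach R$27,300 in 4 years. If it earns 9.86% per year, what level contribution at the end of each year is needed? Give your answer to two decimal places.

PMT = 27300 / ( [(1+0.0986)^4 − 1] / 0.0986 ) = 27300 / 4.631446 = 5,894.4868

R$5,894.49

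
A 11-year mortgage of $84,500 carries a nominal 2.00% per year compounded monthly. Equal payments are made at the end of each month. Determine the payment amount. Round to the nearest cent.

$713.68

i = 0.02/12 = 0.00166667 per month; n = 11·12 = 132.
PMT = 84500 / ( [1 − (1+0.00166667)^(−132)] / 0.00166667 ) = 84500 / 118.400534 = 713.6792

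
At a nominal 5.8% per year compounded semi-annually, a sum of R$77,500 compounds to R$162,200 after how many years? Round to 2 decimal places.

Periodic rate i = 0.058/2 = 0.029.
(1+i)^n = 162200/77500 = 2.09290, so n = ln 2.09290 / ln 1.029 = 25.8348 half-years
= 25.8348/2 years

12.92 years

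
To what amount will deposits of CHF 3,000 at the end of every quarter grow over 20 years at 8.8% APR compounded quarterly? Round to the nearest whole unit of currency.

CHF 641,261

With 4 periods per year: i = 0.022, n = 80.
FV = 3000 × [(1+0.022)^80 − 1] / 0.022 = 3000 × 213.753802 = 641,261.4056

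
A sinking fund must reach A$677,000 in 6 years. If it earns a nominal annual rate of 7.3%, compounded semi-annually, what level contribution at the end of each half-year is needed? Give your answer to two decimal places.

i = 0.073/2 = 0.0365 per half-year; n = 6·2 = 12.
FV-annuity factor = 14.727633; PMT = 677000 / 14.727633 = 45,968.0116

A$45,968.01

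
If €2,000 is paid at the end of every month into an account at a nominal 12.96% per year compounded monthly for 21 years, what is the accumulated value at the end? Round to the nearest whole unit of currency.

i = 0.1296/12 = 0.0108 per month; n = 21·12 = 252.
FV = PMT · [(1+i)^n − 1] / i = 2000 · 1294.850001 = 2,589,700.0023

€2,589,700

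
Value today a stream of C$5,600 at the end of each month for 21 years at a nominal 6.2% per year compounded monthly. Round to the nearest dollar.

C$788,082

i = 0.062/12 = 0.00516667 per month; n = 21·12 = 252.
PV = PMT · [1 − (1+i)^(−n)] / i = 5600 · 140.728937 = 788,082.0451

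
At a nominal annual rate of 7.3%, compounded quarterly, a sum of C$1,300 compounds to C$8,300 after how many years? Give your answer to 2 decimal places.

Periodic rate i = 0.073/4 = 0.01825.
(1+i)^n = 8300/1300 = 6.38462, so n = ln 6.38462 / ln 1.01825 = 102.5072 quarters
= 102.5072/4 years

25.63 years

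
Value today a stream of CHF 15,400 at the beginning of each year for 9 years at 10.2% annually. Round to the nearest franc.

CHF 96,963

PV = 15400 × [1 − (1+0.102)^(−9)] / 0.102 × (1+i) = 15400 × 6.296304 = 96,963.0801
(Beginning-of-period payments → annuity-due factor ×(1+i).)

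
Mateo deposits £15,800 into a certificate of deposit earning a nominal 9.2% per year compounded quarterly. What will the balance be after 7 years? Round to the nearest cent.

i = 0.092/4 = 0.023 per quarter; n = 7·4 = 28.
FV = PV·(1+i)^n = 15,800 × 1.890243 = 29,865.8467

£29,865.85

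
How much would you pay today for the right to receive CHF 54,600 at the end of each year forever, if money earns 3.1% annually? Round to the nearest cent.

PV = PMT / i = 54600 / 0.031 = 1,761,290.3226

CHF 1,761,290.32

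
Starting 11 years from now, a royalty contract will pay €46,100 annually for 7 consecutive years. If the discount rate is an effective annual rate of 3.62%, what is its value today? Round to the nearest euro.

PV at t=10 (ordinary 7-year annuity): 46100 × a(7|0.0362) = 46100 × 6.087255 = 280,622.4351
PV₀ = 280,622.4351 / (1+0.0362)^10 = 280,622.4351 / 1.427039 = 196,646.6305

€196,647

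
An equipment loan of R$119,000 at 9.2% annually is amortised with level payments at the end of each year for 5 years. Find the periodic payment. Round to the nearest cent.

R$30,752.93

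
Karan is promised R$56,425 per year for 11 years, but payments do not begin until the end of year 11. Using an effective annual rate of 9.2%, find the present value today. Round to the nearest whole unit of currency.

R$157,758

PV at t=10 (ordinary 11-year annuity): 56425 × a(11|0.092) = 56425 × 6.741342 = 380,380.2338
PV₀ = 380,380.2338 / (1+0.092)^10 = 380,380.2338 / 2.411162 = 157,758.0602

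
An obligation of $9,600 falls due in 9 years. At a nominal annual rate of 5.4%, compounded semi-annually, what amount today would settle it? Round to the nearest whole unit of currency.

i = 0.054/2 = 0.027 per half-year; n = 9·2 = 18.
PV = FV·(1+i)^(−n) = 9,600 × 0.619059 = 5,942.9660

$5,943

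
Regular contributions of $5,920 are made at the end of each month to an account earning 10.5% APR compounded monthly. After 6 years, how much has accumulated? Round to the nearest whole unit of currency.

With 12 periods per year: i = 0.00875, n = 72.
FV = 5920 × [(1+0.00875)^72 − 1] / 0.00875 = 5920 × 99.711137 = 590,289.9319

$590,290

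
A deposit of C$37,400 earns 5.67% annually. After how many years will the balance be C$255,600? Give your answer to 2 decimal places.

n = ln(255600/37400) / ln(1+0.0567) = ln(6.83422) / 0.055151 = 34.8488 years

34.85 years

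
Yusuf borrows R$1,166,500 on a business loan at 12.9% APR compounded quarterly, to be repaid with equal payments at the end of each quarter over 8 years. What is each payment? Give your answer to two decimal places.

Periodic rate i = 0.129/4 = 0.03225; n = 8 × 4 = 32 periods.
PMT = 1.1665e+06 / ( [1 − (1+0.03225)^(−32)] / 0.03225 ) = 1.1665e+06 / 19.778424 = 58,978.4090

R$58,978.41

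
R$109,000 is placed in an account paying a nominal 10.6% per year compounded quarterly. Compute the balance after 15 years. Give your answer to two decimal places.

R$523,556.70

With 4 periods per year: i = 0.0265, n = 60.
FV = PV·(1+i)^n = 109,000 × 4.803272 = 523,556.6984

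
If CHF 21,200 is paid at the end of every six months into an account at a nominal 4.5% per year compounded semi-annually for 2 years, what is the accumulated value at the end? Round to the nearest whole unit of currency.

CHF 87,705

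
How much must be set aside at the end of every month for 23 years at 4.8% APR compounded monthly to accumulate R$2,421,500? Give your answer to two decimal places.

i = 0.048/12 = 0.004 per month; n = 23·12 = 276.
FV-annuity factor = 502.392996; PMT = 2.4215e+06 / 502.392996 = 4,819.9318

R$4,819.93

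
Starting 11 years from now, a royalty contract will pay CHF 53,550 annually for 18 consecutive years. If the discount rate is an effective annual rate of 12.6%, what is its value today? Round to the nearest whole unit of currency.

Value one period before first payment (t=10): 53550 × [1 − (1+0.126)^(−18)] / 0.126 = 53550 × 6.999079 = 374,800.6723
Discount back 10 years: 374,800.6723 × (1+0.126)^(−10) = 374,800.6723 × 0.305222 = 114,397.4796

CHF 114,397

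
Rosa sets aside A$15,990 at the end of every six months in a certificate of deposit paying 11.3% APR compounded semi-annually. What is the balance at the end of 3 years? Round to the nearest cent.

With 2 periods per year: i = 0.0565, n = 6.
Accumulation factor s(6|0.0565) = 6.914112; FV = 15990 × 6.914112 = 110,556.6533

A$110,556.65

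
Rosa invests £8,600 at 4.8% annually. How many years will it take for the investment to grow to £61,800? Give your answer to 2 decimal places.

(1+i)^n = 61800/8600 = 7.18605, so n = ln 7.18605 / ln 1.048 = 42.0646 years

42.06 years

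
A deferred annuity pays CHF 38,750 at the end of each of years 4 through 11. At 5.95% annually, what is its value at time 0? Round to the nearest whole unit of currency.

CHF 202,724

Value one period before first payment (t=3): 38750 × [1 − (1+0.0595)^(−8)] / 0.0595 = 38750 × 6.222101 = 241,106.4084
Discount back 3 years: 241,106.4084 × (1+0.0595)^(−3) = 241,106.4084 × 0.840809 = 202,724.3285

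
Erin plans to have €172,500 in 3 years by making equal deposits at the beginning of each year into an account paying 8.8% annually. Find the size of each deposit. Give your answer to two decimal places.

€48,459.72

FV-annuity factor × (1+i) = 3.559657; PMT = 172500 / 3.559657 = 48,459.7188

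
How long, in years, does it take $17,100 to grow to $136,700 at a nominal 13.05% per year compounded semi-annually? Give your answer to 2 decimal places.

Periodic rate i = 0.1305/2 = 0.06525.
n = ln(136700/17100) / ln(1+0.06525) = ln(7.99415) / 0.063210 = 32.8860 half-years
= 32.8860/2 years

16.44 years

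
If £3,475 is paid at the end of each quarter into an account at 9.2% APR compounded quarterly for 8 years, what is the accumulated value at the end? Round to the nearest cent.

£161,699.00

With 4 periods per year: i = 0.023, n = 32.
Accumulation factor s(32|0.023) = 46.532088; FV = 3475 × 46.532088 = 161,699.0042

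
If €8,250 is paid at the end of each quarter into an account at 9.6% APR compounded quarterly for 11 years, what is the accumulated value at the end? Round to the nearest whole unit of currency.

With 4 periods per year: i = 0.024, n = 44.
Accumulation factor s(44|0.024) = 76.633907; FV = 8250 × 76.633907 = 632,229.7323

€632,230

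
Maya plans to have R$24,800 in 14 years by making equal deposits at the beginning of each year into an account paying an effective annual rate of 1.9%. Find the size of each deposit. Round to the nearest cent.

R$1,533.80

PMT = 24800 / ( [(1+0.019)^14 − 1] / 0.019 × (1+i) ) = 24800 / 16.169022 = 1,533.7972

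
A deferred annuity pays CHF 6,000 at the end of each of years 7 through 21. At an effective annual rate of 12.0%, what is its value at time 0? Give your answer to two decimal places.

Value one period before first payment (t=6): 6000 × [1 − (1+0.12)^(−15)] / 0.12 = 6000 × 6.810864 = 40,865.1869
Discount back 6 years: 40,865.1869 × (1+0.12)^(−6) = 40,865.1869 × 0.506631 = 20,703.5755

CHF 20,703.58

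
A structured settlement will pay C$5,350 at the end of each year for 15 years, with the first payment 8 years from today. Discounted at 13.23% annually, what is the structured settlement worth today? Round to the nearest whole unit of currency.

C$14,318

Value one period before first payment (t=7): 5350 × [1 − (1+0.1323)^(−15)] / 0.1323 = 5350 × 6.386336 = 34,166.8990
Discount back 7 years: 34,166.8990 × (1+0.1323)^(−7) = 34,166.8990 × 0.419053 = 14,317.7578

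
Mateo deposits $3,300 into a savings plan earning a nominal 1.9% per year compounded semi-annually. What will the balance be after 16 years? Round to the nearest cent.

With 2 periods per year: i = 0.0095, n = 32.
FV = PV·(1+i)^n = 3,300 × 1.353326 = 4,465.9750

$4,465.97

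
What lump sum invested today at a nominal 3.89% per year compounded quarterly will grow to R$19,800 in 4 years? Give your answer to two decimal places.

R$16,959.59

Periodic rate i = 0.0389/4 = 0.009725; n = 4 × 4 = 16 periods.
PV = 19,800 / (1 + 0.009725)^16 = 19,800 / 1.167481 = 16,959.5937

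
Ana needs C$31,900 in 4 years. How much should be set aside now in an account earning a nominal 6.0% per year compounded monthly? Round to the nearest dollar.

i = 0.06/12 = 0.005 per month; n = 4·12 = 48.
PV = FV·(1+i)^(−n) = 31,900 × 0.787098 = 25,108.4393

C$25,108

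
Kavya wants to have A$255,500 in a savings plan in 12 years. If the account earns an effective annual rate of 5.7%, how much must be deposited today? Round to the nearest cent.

A$131,368.44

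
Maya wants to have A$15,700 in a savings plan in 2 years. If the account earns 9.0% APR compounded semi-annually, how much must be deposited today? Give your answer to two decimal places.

A$13,165.41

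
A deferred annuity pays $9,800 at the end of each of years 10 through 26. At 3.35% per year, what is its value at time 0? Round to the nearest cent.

$93,267.45

Value one period before first payment (t=9): 9800 × [1 − (1+0.0335)^(−17)] / 0.0335 = 9800 × 12.802606 = 125,465.5363
Discount back 9 years: 125,465.5363 × (1+0.0335)^(−9) = 125,465.5363 × 0.743371 = 93,267.4533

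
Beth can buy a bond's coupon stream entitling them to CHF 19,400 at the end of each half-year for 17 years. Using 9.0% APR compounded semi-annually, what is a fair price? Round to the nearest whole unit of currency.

CHF 334,587

With 2 periods per year: i = 0.045, n = 34.
Annuity factor a(34|0.045) = 17.246758; PV = 19400 × 17.246758 = 334,587.1044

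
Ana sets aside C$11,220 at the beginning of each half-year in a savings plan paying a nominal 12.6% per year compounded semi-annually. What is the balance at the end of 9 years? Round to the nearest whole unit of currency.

Periodic rate i = 0.126/2 = 0.063; n = 9 × 2 = 18 periods.
FV = PMT · [(1+i)^n − 1] / i × (1+i) = 11220 · 33.801718 = 379,255.2758
(annuity-due: payments at period start, so ×(1+i).)

C$379,255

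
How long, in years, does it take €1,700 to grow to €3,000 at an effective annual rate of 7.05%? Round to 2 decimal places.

8.34 years

(1+i)^n = 3000/1700 = 1.76471, so n = ln 1.76471 / ln 1.0705 = 8.3373 years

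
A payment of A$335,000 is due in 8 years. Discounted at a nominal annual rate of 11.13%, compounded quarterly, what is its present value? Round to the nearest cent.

A$139,197.41

Periodic rate i = 0.1113/4 = 0.027825; n = 8 × 4 = 32 periods.
Discount factor = (1+0.027825)^(−32) = 0.415515; PV = 335,000 × 0.415515 = 139,197.4072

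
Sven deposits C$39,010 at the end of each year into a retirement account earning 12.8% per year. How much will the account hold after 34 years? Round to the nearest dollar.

C$17,996,257

Accumulation factor s(34|0.128) = 461.324211; FV = 39010 × 461.324211 = 17,996,257.4529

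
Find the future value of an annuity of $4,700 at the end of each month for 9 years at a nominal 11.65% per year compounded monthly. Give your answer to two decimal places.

$890,284.94

With 12 periods per year: i = 0.00970833, n = 108.
FV = PMT · [(1+i)^n − 1] / i = 4700 · 189.422329 = 890,284.9445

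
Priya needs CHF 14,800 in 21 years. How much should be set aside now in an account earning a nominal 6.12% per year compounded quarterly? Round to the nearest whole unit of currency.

CHF 4,134

With 4 periods per year: i = 0.0153, n = 84.
PV = FV·(1+i)^(−n) = 14,800 × 0.279300 = 4,133.6459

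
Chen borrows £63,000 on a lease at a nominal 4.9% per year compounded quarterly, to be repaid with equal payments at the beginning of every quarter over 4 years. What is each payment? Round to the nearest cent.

£4,307.20

With 4 periods per year: i = 0.01225, n = 16.
PMT = 63000 / ( [1 − (1+0.01225)^(−16)] / 0.01225 × (1+i) ) = 63000 / 14.626669 = 4,307.2008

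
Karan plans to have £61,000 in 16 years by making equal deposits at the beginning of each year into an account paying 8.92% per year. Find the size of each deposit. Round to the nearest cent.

FV-annuity factor × (1+i) = 35.703510; PMT = 61000 / 35.703510 = 1,708.5155

£1,708.52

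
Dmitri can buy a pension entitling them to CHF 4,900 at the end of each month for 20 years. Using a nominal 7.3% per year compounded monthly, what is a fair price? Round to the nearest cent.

i = 0.073/12 = 0.00608333 per month; n = 20·12 = 240.
Annuity factor a(240|0.00608333) = 126.038514; PV = 4900 × 126.038514 = 617,588.7169

CHF 617,588.72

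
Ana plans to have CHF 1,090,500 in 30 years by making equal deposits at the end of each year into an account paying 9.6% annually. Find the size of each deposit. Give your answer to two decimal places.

CHF 7,149.41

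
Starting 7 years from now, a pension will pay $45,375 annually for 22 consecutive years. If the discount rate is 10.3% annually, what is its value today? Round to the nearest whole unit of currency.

PV at t=6 (ordinary 22-year annuity): 45375 × a(22|0.103) = 45375 × 8.585423 = 389,563.5691
Discount back 6 years: 389,563.5691 × (1+0.103)^(−6) = 389,563.5691 × 0.555325 = 216,334.2396

$216,334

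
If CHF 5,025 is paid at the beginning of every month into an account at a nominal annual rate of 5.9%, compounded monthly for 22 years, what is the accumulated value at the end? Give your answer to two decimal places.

CHF 2,722,052.24

i = 0.059/12 = 0.00491667 per month; n = 22·12 = 264.
FV = 5025 × [(1+0.00491667)^264 − 1] / 0.00491667 × (1+i) = 5025 × 541.701939 = 2,722,052.2441
(annuity-due: payments at period start, so ×(1+i).)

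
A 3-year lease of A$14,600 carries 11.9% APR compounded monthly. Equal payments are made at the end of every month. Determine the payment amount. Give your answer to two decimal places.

A$484.23

With 12 periods per year: i = 0.00991667, n = 36.
PMT = 14600 / ( [1 − (1+0.00991667)^(−36)] / 0.00991667 ) = 14600 / 30.150843 = 484.2319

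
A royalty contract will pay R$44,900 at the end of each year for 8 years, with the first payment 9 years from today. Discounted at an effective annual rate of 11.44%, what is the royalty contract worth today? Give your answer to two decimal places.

Value one period before first payment (t=8): 44900 × [1 − (1+0.1144)^(−8)] / 0.1144 = 44900 × 5.066362 = 227,479.6509
Discount back 8 years: 227,479.6509 × (1+0.1144)^(−8) = 227,479.6509 × 0.420408 = 95,634.3093

R$95,634.31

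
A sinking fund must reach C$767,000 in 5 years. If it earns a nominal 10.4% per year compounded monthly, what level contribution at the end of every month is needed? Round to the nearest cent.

C$9,800.52

With 12 periods per year: i = 0.00866667, n = 60.
FV-annuity factor = 78.261168; PMT = 767000 / 78.261168 = 9,800.5182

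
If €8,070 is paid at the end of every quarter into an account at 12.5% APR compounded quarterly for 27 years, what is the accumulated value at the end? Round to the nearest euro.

€6,908,660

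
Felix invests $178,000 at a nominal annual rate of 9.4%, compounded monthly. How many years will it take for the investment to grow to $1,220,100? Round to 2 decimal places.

Periodic rate i = 0.094/12 = 0.00783333.
n = ln(1.2201e+06/178000) / ln(1+0.00783333) = ln(6.85449) / 0.007803 = 246.6937 months
= 246.6937/12 years

20.56 years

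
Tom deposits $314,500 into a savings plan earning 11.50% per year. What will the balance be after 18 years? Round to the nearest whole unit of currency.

$2,231,353

FV = PV·(1+i)^n = 314,500 × 7.094922 = 2,231,352.9055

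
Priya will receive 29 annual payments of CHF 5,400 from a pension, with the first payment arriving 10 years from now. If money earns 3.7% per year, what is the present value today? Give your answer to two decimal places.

CHF 68,546.22

PV at t=9 (ordinary 29-year annuity): 5400 × a(29|0.037) = 5400 × 17.603481 = 95,058.7992
Discount back 9 years: 95,058.7992 × (1+0.037)^(−9) = 95,058.7992 × 0.721093 = 68,546.2209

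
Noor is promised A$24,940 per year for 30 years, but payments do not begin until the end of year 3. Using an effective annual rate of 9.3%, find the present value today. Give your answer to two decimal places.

A$208,897.65

PV at t=2 (ordinary 30-year annuity): 24940 × a(30|0.093) = 24940 × 10.006390 = 249,559.3745
PV₀ = 249,559.3745 / (1+0.093)^2 = 249,559.3745 / 1.194649 = 208,897.6549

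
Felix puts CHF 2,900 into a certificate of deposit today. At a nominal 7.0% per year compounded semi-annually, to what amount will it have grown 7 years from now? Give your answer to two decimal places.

CHF 4,694.21

i = 0.07/2 = 0.035 per half-year; n = 7·2 = 14.
2,900 × (1+0.035)^14 = 2,900 × 1.618695 = 4,694.2141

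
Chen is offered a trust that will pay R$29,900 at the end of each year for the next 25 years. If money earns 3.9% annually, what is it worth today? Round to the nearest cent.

R$472,076.74

PV = PMT · [1 − (1+i)^(−n)] / i = 29900 · 15.788520 = 472,076.7400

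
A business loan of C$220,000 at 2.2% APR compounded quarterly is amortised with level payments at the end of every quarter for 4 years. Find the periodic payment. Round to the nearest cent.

C$14,401.63

i = 0.022/4 = 0.0055 per quarter; n = 4·4 = 16.
Annuity-PV factor = 15.276053; PMT = 220000 / 15.276053 = 14,401.6258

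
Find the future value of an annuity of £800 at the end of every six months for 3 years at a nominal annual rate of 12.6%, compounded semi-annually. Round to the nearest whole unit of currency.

Periodic rate i = 0.126/2 = 0.063; n = 3 × 2 = 6 periods.
FV = 800 × [(1+0.063)^6 − 1] / 0.063 = 800 × 7.028226 = 5,622.5810

£5,623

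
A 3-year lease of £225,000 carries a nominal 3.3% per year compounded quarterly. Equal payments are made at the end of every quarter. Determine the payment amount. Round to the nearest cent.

£19,770.61

i = 0.033/4 = 0.00825 per quarter; n = 3·4 = 12.
PMT = 225000 / ( [1 − (1+0.00825)^(−12)] / 0.00825 ) = 225000 / 11.380528 = 19,770.6116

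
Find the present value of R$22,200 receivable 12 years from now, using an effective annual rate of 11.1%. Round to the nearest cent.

R$6,277.46

Discount factor = (1+0.111)^(−12) = 0.282769; PV = 22,200 × 0.282769 = 6,277.4645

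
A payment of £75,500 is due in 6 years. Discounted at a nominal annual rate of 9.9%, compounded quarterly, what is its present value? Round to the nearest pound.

Periodic rate i = 0.099/4 = 0.02475; n = 6 × 4 = 24 periods.
Discount factor = (1+0.02475)^(−24) = 0.556122; PV = 75,500 × 0.556122 = 41,987.1797

£41,987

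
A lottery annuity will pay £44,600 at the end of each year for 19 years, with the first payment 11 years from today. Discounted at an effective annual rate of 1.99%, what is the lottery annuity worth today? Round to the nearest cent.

PV at t=10 (ordinary 19-year annuity): 44600 × a(19|0.0199) = 44600 × 15.692932 = 699,904.7525
PV₀ = 699,904.7525 / (1+0.0199)^10 = 699,904.7525 / 1.217800 = 574,728.8850

£574,728.88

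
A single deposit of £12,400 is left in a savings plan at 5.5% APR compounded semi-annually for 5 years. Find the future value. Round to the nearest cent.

Periodic rate i = 0.055/2 = 0.0275; n = 5 × 2 = 10 periods.
12,400 × (1+0.0275)^10 = 12,400 × 1.311651 = 16,264.4728

£16,264.47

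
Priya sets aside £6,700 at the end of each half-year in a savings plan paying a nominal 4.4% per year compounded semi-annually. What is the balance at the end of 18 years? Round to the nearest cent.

£362,083.80

i = 0.044/2 = 0.022 per half-year; n = 18·2 = 36.
FV = PMT · [(1+i)^n − 1] / i = 6700 · 54.042359 = 362,083.8034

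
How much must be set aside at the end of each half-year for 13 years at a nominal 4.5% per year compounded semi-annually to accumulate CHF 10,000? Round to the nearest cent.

Periodic rate i = 0.045/2 = 0.0225; n = 13 × 2 = 26 periods.
PMT = 10000 / ( [(1+0.0225)^26 − 1] / 0.0225 ) = 10000 / 34.817316 = 287.2134

CHF 287.21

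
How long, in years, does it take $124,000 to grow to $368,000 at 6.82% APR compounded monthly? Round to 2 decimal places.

Periodic rate i = 0.0682/12 = 0.00568333.
n = ln(368000/124000) / ln(1+0.00568333) = ln(2.96774) / 0.005667 = 191.9454 months
= 191.9454/12 years

16.00 years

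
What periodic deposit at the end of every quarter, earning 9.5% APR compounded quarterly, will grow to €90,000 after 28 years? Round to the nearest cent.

With 4 periods per year: i = 0.02375, n = 112.
PMT = 90000 / ( [(1+0.02375)^112 − 1] / 0.02375 ) = 90000 / 541.413520 = 166.2315

€166.23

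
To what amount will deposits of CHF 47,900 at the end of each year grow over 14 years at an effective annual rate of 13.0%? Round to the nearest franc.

CHF 1,670,882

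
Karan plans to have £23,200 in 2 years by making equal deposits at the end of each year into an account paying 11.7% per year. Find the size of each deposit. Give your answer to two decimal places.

£10,958.90

PMT = 23200 / ( [(1+0.117)^2 − 1] / 0.117 ) = 23200 / 2.117000 = 10,958.9041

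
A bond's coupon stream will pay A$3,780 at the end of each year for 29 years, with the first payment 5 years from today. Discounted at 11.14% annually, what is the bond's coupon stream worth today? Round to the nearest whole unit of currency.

Value one period before first payment (t=4): 3780 × [1 − (1+0.1114)^(−29)] / 0.1114 = 3780 × 8.557024 = 32,345.5508
Discount back 4 years: 32,345.5508 × (1+0.1114)^(−4) = 32,345.5508 × 0.655418 = 21,199.8594

A$21,200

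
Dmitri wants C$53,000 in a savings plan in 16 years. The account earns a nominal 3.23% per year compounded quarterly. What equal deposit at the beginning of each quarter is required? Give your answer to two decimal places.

With 4 periods per year: i = 0.008075, n = 64.
PMT = 53000 / ( [(1+0.008075)^64 − 1] / 0.008075 × (1+i) ) = 53000 / 84.038827 = 630.6609

C$630.66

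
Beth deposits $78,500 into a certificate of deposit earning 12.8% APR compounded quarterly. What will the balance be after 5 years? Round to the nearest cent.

$147,388.50

With 4 periods per year: i = 0.032, n = 20.
FV = 78,500 × (1 + 0.032)^20 = 147,388.5012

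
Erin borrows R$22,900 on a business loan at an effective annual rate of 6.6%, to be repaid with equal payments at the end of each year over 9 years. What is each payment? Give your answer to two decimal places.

PMT = 22900 / ( [1 − (1+0.066)^(−9)] / 0.066 ) = 22900 / 6.627559 = 3,455.2693

R$3,455.27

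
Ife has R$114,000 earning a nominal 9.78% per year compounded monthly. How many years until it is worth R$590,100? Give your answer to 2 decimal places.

16.88 years

Periodic rate i = 0.0978/12 = 0.00815.
n = ln(590100/114000) / ln(1+0.00815) = ln(5.17632) / 0.008117 = 202.5502 months
= 202.5502/12 years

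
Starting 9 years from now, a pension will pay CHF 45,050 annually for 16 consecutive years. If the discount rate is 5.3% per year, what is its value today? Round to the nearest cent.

CHF 316,215.95

Value one period before first payment (t=8): 45050 × [1 − (1+0.053)^(−16)] / 0.053 = 45050 × 10.610014 = 477,981.1150
PV₀ = 477,981.1150 / (1+0.053)^8 = 477,981.1150 / 1.511565 = 316,215.9474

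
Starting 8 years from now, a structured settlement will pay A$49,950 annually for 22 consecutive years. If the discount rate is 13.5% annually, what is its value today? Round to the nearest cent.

A$143,082.06

Value one period before first payment (t=7): 49950 × [1 − (1+0.135)^(−22)] / 0.135 = 49950 × 6.950575 = 347,181.2017
Discount back 7 years: 347,181.2017 × (1+0.135)^(−7) = 347,181.2017 × 0.412125 = 143,082.0557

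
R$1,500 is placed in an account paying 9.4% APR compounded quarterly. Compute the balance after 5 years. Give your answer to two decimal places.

i = 0.094/4 = 0.0235 per quarter; n = 5·4 = 20.
1,500 × (1+0.0235)^20 = 1,500 × 1.591318 = 2,386.9768

R$2,386.98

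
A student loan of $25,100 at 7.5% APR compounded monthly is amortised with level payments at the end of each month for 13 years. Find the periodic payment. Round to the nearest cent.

$252.35

With 12 periods per year: i = 0.00625, n = 156.
Annuity-PV factor = 99.465827; PMT = 25100 / 99.465827 = 252.3480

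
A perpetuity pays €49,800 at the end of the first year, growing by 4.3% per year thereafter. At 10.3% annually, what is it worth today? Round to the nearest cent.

€830,000.00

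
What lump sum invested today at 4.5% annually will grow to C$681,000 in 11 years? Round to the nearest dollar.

PV = FV·(1+i)^(−n) = 681,000 × 0.616199 = 419,631.3411

C$419,631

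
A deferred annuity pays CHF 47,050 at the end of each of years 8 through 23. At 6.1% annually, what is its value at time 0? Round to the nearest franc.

CHF 311,996

PV at t=7 (ordinary 16-year annuity): 47050 × a(16|0.061) = 47050 × 10.036855 = 472,234.0383
PV₀ = 472,234.0383 / (1+0.061)^7 = 472,234.0383 / 1.513588 = 311,996.4125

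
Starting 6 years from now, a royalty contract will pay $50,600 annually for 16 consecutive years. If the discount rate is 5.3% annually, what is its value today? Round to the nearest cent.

Value one period before first payment (t=5): 50600 × [1 − (1+0.053)^(−16)] / 0.053 = 50600 × 10.610014 = 536,866.6908
Discount back 5 years: 536,866.6908 × (1+0.053)^(−5) = 536,866.6908 × 0.772428 = 414,690.9939

$414,690.99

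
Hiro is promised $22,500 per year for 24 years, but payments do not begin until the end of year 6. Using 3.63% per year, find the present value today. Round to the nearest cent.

Value one period before first payment (t=5): 22500 × [1 − (1+0.0363)^(−24)] / 0.0363 = 22500 × 15.841323 = 356,429.7576
PV₀ = 356,429.7576 / (1+0.0363)^5 = 356,429.7576 / 1.195164 = 298,226.6598

$298,226.66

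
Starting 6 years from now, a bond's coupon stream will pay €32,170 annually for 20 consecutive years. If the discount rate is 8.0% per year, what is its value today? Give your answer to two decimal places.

PV at t=5 (ordinary 20-year annuity): 32170 × a(20|0.08) = 32170 × 9.818147 = 315,849.8021
Discount back 5 years: 315,849.8021 × (1+0.08)^(−5) = 315,849.8021 × 0.680583 = 214,962.0681

€214,962.07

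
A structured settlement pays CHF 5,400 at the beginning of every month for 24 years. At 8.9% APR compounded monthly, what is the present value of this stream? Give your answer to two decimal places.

CHF 646,159.73

With 12 periods per year: i = 0.00741667, n = 288.
Annuity factor a(288|0.00741667) × (1+i) = 119.659209; PV = 5400 × 119.659209 = 646,159.7290
(Beginning-of-period payments → annuity-due factor ×(1+i).)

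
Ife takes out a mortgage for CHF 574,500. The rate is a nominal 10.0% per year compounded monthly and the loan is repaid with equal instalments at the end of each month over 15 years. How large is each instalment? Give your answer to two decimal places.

Periodic rate i = 0.1/12 = 0.00833333; n = 15 × 12 = 180 periods.
Annuity-PV factor = 93.057439; PMT = 574500 / 93.057439 = 6,173.6064

CHF 6,173.61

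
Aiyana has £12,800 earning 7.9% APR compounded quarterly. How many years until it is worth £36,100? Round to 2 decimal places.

13.25 years

Periodic rate i = 0.079/4 = 0.01975.
(1+i)^n = 36100/12800 = 2.82031, so n = ln 2.82031 / ln 1.01975 = 53.0154 quarters
= 53.0154/4 years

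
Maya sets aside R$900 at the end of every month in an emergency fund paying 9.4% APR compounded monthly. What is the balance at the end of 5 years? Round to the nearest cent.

R$68,599.17

i = 0.094/12 = 0.00783333 per month; n = 5·12 = 60.
FV = 900 × [(1+0.00783333)^60 − 1] / 0.00783333 = 900 × 76.221299 = 68,599.1692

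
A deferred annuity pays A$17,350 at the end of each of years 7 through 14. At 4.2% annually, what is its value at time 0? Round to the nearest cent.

PV at t=6 (ordinary 8-year annuity): 17350 × a(8|0.042) = 17350 × 6.677489 = 115,854.4275
Discount back 6 years: 115,854.4275 × (1+0.042)^(−6) = 115,854.4275 × 0.781257 = 90,512.0334

A$90,512.03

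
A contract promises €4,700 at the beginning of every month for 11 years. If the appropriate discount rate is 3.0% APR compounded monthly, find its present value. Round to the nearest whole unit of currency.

€529,186

Periodic rate i = 0.03/12 = 0.0025; n = 11 × 12 = 132 periods.
PV = PMT · [1 − (1+i)^(−n)] / i × (1+i) = 4700 · 112.592837 = 529,186.3353
Payments are at the start of each period, so multiply by (1+i).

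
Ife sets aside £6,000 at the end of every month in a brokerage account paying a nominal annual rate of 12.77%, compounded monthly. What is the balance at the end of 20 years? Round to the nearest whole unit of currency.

£6,588,869

Periodic rate i = 0.1277/12 = 0.0106417; n = 20 × 12 = 240 periods.
FV = 6000 × [(1+0.0106417)^240 − 1] / 0.0106417 = 6000 × 1098.144858 = 6,588,869.1460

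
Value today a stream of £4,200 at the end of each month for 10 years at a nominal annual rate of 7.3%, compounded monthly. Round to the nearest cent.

i = 0.073/12 = 0.00608333 per month; n = 10·12 = 120.
PV = 4200 × [1 − (1+0.00608333)^(−120)] / 0.00608333 = 4200 × 84.990265 = 356,959.1128

£356,959.11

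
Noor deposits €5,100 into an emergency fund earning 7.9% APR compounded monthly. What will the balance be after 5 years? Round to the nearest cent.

€7,560.57

With 12 periods per year: i = 0.00658333, n = 60.
5,100 × (1+0.00658333)^60 = 5,100 × 1.482464 = 7,560.5657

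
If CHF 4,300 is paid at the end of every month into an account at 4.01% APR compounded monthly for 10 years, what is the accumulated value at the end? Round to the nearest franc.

Periodic rate i = 0.0401/12 = 0.00334167; n = 10 × 12 = 120 periods.
Accumulation factor s(120|0.00334167) = 147.327470; FV = 4300 × 147.327470 = 633,508.1224

CHF 633,508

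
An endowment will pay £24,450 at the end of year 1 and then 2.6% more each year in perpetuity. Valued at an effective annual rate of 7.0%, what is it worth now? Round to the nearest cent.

£555,681.82

PV = PMT / (i − g) = 24450 / (0.07 − 0.026) = 24450 / 0.044000 = 555,681.8182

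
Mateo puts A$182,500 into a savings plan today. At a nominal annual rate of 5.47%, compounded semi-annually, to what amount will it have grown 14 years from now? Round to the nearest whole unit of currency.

Periodic rate i = 0.0547/2 = 0.02735; n = 14 × 2 = 28 periods.
FV = PV·(1+i)^n = 182,500 × 2.128707 = 388,489.0446

A$388,489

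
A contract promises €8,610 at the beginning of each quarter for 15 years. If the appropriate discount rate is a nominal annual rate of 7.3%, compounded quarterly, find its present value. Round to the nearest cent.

€318,086.69

With 4 periods per year: i = 0.01825, n = 60.
PV = PMT · [1 − (1+i)^(−n)] / i × (1+i) = 8610 · 36.943866 = 318,086.6901
Payments are at the start of each period, so multiply by (1+i).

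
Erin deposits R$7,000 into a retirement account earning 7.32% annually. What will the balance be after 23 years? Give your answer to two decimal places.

R$35,542.94

FV = 7,000 × (1 + 0.0732)^23 = 35,542.9370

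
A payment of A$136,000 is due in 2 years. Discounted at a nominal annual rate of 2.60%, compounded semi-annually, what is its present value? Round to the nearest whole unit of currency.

With 2 periods per year: i = 0.013, n = 4.
PV = FV·(1+i)^(−n) = 136,000 × 0.949647 = 129,151.9973

A$129,152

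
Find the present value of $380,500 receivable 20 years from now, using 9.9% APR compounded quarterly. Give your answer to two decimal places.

Periodic rate i = 0.099/4 = 0.02475; n = 20 × 4 = 80 periods.
PV = FV·(1+i)^(−n) = 380,500 × 0.141438 = 53,817.1261

$53,817.13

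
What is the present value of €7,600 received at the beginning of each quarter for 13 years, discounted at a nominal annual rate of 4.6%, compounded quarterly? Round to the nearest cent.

Periodic rate i = 0.046/4 = 0.0115; n = 13 × 4 = 52 periods.
PV = 7600 × [1 − (1+0.0115)^(−52)] / 0.0115 × (1+i) = 7600 × 39.422988 = 299,614.7057
Payments are at the start of each period, so multiply by (1+i).

€299,614.71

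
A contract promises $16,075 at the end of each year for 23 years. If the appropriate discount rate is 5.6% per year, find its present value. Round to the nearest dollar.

PV = 16075 × [1 − (1+0.056)^(−23)] / 0.056 = 16075 × 12.757475 = 205,076.4176

$205,076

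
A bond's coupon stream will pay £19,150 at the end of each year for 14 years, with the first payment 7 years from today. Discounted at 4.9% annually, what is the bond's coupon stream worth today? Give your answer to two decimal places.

£143,176.78

PV at t=6 (ordinary 14-year annuity): 19150 × a(14|0.049) = 19150 × 9.962234 = 190,776.7790
Discount back 6 years: 190,776.7790 × (1+0.049)^(−6) = 190,776.7790 × 0.750494 = 143,176.7773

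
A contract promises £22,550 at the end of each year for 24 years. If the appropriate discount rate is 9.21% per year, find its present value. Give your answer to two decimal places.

Annuity factor a(24|0.0921) = 9.547246; PV = 22550 × 9.547246 = 215,290.4081

£215,290.41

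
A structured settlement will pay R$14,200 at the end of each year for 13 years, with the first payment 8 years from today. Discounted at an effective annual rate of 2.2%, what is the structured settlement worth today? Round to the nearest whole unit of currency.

Value one period before first payment (t=7): 14200 × [1 − (1+0.022)^(−13)] / 0.022 = 14200 × 11.200200 = 159,042.8394
PV₀ = 159,042.8394 / (1+0.022)^7 = 159,042.8394 / 1.164545 = 136,570.7989

R$136,571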